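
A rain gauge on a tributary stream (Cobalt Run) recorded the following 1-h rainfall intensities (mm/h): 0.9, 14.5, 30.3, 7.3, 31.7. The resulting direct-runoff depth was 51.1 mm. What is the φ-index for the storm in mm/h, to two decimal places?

Only the 3 blocks with intensity above φ contribute runoff: 14.5, 30.3, 31.7 mm/h.
Σ(I−φ)·Δt = d  ⇒  (14.5+30.3+31.7 − 3φ)·1 = 51.1
φ = (76.50 − 51.1/1) / 3 = 8.47 mm/h.

φ ≈ 8.47 mm/h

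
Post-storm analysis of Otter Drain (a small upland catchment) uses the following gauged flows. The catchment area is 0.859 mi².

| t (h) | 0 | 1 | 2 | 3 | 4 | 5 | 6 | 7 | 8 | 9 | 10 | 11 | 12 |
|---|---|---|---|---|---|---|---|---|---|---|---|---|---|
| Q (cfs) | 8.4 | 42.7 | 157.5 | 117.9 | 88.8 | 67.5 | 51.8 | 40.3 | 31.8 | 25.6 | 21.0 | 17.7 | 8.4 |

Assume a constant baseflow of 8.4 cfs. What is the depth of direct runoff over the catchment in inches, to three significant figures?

d ≈ 1.03 in

Direct runoff: 0.0, 34.3, 149.1, 109.5, 80.4, 59.1, 43.4, 31.9, 23.4, 17.2, 12.6, 9.3, 0.0 cfs; ΣQ_DR = 570.2 cfs.
V = ΣQ_DR · Δt = 570.2 × 3600 s = 2.053 × 10^6 ft³.
Over A = 0.859 mi², depth = V / A = 1.03 in.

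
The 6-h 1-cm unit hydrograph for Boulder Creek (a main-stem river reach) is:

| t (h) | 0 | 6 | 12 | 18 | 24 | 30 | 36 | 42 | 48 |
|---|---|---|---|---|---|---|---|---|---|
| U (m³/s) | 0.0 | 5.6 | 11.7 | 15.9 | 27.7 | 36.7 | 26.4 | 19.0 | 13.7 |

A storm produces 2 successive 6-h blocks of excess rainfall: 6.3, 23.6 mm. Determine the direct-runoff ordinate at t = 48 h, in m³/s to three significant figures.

Q ≈ 53.5 m³/s

By discrete convolution, Q_j = Σ (P_i / 10 mm) · U_{j−i}.
At t = 48 h (j=8): Q = (6.3/10)·13.7 + (23.6/10)·19.0 = 53.5 m³/s.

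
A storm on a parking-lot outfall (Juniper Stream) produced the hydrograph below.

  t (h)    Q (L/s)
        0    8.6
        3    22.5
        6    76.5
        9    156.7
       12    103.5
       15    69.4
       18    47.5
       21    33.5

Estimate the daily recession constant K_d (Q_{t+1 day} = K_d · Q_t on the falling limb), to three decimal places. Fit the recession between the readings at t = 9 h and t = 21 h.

Between t = 9 h and t = 21 h the flow falls from 156.7 to 33.5 L/s over 4×3 h = 12 h.
Per-interval ratio K = (33.5/156.7)^(1/4) = 0.6800; K_d = K^(24/3) = 0.046.

K_d ≈ 0.046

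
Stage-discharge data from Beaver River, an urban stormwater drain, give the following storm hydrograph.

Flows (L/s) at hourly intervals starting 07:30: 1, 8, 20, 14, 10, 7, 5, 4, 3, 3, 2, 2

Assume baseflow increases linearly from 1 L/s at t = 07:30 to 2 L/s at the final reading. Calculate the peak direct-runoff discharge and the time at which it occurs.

Q_p = 18.82 L/s at t = 09:30

Subtracting baseflow gives direct-runoff ordinates: 0.00, 6.91, 18.82, 12.73, 8.64, 5.55, 3.45, 2.36, 1.27, 1.18, 0.09, 0.00 L/s.
The maximum is 18.82 L/s, occurring at the reading for t = 09:30.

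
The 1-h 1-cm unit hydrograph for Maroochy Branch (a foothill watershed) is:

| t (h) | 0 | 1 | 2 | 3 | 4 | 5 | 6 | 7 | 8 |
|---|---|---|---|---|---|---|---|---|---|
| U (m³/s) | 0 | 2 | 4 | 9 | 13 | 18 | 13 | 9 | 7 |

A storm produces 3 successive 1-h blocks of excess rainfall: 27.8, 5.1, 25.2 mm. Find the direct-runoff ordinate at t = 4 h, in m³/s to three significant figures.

Q ≈ 50.8 m³/s

By discrete convolution, Q_j = Σ (P_i / 10 mm) · U_{j−i}.
At t = 4 h (j=4): Q = (27.8/10)·13 + (5.1/10)·9 + (25.2/10)·4 = 50.8 m³/s.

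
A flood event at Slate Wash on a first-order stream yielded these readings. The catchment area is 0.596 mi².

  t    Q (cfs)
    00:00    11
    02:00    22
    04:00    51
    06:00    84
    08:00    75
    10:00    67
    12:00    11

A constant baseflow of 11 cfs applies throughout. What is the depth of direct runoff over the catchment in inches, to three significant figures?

Direct runoff: 0.0, 11.0, 40.0, 73.0, 64.0, 56.0, 0.0 cfs; ΣQ_DR = 244.0 cfs.
V = ΣQ_DR · Δt = 244.0 × 7200 s = 1.757 × 10^6 ft³.
Over A = 0.596 mi², depth = V / A = 1.27 in.

d ≈ 1.27 in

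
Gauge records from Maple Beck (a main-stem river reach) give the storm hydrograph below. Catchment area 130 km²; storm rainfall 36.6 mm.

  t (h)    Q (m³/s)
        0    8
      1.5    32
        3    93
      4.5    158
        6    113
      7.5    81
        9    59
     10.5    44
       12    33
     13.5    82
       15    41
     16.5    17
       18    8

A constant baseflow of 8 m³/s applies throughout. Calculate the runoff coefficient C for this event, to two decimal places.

ΣQ_DR = 665.0 m³/s; V = ΣQ_DR·Δt = 3.591 × 10^6 m³.
Runoff depth d = V / A = 27.62 mm.
C = d / P = 27.62 / 36.6 = 0.75.

C ≈ 0.75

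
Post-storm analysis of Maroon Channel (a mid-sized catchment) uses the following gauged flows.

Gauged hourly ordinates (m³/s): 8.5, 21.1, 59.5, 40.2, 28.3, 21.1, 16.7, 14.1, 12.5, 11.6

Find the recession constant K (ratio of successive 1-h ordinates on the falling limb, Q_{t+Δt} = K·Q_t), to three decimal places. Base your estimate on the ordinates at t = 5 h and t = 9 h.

K ≈ 0.861

Using the recession-limb readings at t = 5 h and t = 9 h: Q falls from 21.1 to 11.6 m³/s over 4 intervals.
K = (Q₂/Q₁)^(1/4) = (11.6/21.1)^(1/4) = 0.861.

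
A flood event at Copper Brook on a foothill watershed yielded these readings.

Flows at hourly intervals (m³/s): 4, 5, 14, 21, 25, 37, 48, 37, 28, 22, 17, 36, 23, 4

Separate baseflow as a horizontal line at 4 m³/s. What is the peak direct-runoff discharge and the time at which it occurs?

Subtracting baseflow gives direct-runoff ordinates: 0.0, 1.0, 10.0, 17.0, 21.0, 33.0, 44.0, 33.0, 24.0, 18.0, 13.0, 32.0, 19.0, 0.0 m³/s.
The maximum is 44.0 m³/s, occurring at the reading for t = 6 h.

Q_p = 44.0 m³/s at t = 6 h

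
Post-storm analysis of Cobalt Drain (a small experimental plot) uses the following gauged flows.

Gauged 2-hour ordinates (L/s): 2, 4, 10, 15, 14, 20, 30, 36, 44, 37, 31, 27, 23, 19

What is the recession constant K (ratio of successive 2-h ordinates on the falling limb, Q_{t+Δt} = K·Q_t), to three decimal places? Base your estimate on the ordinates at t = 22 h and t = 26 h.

Using the recession-limb readings at t = 22 h and t = 26 h: Q falls from 27 to 19 L/s over 2 intervals.
K = (Q₂/Q₁)^(1/2) = (19/27)^(1/2) = 0.839.

K ≈ 0.839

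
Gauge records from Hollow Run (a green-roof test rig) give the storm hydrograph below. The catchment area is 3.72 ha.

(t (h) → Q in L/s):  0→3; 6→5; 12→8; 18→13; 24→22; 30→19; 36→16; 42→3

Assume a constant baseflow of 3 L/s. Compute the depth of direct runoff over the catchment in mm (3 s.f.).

Direct runoff: 0.0, 2.0, 5.0, 10.0, 19.0, 16.0, 13.0, 0.0 L/s; ΣQ_DR = 65.00 L/s.
V = ΣQ_DR · Δt = 65.00 × 21600 s = 1.404 × 10^6 L.
Over A = 3.72 ha, depth = V / A = 37.7 mm.

d ≈ 37.7 mm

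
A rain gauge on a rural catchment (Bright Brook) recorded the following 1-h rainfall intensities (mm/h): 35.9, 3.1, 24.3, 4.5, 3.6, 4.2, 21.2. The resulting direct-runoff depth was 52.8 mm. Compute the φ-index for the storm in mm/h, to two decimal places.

φ ≈ 9.53 mm/h

Only the 3 blocks with intensity above φ contribute runoff: 35.9, 24.3, 21.2 mm/h.
Σ(I−φ)·Δt = d  ⇒  (35.9+24.3+21.2 − 3φ)·1 = 52.8
φ = (81.40 − 52.8/1) / 3 = 9.53 mm/h.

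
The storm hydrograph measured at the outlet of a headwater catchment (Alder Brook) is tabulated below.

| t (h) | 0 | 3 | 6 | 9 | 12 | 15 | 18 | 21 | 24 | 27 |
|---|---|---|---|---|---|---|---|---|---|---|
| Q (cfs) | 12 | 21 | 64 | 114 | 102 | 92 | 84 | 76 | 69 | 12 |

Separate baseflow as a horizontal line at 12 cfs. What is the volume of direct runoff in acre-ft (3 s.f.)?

Direct-runoff ordinates (Q − Q_b): 0.0, 9.0, 52.0, 102.0, 90.0, 80.0, 72.0, 64.0, 57.0, 0.0 cfs.
ΣQ_DR = 526.0 cfs.
With Δt = 3 h = 10800 s, V = ΣQ_DR · Δt = 526.0 × 10800 = 5.68 × 10^6 ft³ = 130 acre-ft.

V ≈ 130 acre-ft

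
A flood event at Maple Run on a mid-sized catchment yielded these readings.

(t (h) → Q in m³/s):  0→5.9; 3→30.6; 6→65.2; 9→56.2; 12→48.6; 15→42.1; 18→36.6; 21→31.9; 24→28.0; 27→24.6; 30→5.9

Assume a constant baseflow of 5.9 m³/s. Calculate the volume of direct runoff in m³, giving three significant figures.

V ≈ 3.36 × 10^6 m³

Direct-runoff ordinates (Q − Q_b): 0.0, 24.7, 59.3, 50.3, 42.7, 36.2, 30.7, 26.0, 22.1, 18.7, 0.0 m³/s.
ΣQ_DR = 310.7 m³/s.
With Δt = 3 h = 10800 s, V = ΣQ_DR · Δt = 310.7 × 10800 = 3.36 × 10^6 m³.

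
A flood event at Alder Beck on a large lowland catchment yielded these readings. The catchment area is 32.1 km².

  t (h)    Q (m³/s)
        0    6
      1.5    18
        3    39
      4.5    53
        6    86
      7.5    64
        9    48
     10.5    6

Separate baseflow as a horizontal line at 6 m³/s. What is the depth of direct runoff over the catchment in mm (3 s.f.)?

Direct runoff: 0.0, 12.0, 33.0, 47.0, 80.0, 58.0, 42.0, 0.0 m³/s; ΣQ_DR = 272.0 m³/s.
V = ΣQ_DR · Δt = 272.0 × 5400 s = 1.469 × 10^6 m³.
Over A = 32.1 km², depth = V / A = 45.8 mm.

d ≈ 45.8 mm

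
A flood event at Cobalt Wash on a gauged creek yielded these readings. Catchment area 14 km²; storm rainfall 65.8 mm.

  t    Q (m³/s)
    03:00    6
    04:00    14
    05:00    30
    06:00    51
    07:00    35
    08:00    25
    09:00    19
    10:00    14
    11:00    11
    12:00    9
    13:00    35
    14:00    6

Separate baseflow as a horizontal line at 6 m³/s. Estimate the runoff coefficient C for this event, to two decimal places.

ΣQ_DR = 183.0 m³/s; V = ΣQ_DR·Δt = 6.588 × 10^5 m³.
Runoff depth d = V / A = 47.06 mm.
C = d / P = 47.06 / 65.8 = 0.72.

C ≈ 0.72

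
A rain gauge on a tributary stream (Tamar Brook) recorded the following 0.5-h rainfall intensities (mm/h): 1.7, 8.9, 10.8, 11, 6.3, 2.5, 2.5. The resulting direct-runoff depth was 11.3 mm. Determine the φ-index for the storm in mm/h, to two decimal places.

φ ≈ 3.60 mm/h

Only the 4 blocks with intensity above φ contribute runoff: 8.9, 10.8, 11, 6.3 mm/h.
Σ(I−φ)·Δt = d  ⇒  (8.9+10.8+11+6.3 − 4φ)·0.5 = 11.3
φ = (37.00 − 11.3/0.5) / 4 = 3.60 mm/h.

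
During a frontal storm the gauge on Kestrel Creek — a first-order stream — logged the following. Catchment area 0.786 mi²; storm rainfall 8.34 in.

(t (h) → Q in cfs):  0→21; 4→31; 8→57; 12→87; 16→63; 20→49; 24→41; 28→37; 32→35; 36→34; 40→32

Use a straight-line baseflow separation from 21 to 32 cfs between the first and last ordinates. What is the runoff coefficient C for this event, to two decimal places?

ΣQ_DR = 195.5 cfs; V = ΣQ_DR·Δt = 2.815 × 10^6 ft³.
Runoff depth d = V / A = 1.542 in.
C = d / P = 1.542 / 8.34 = 0.18.

C ≈ 0.18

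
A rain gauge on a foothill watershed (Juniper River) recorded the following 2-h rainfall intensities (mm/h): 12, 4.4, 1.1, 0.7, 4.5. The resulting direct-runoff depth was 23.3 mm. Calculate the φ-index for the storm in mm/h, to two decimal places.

Only the 3 blocks with intensity above φ contribute runoff: 12, 4.4, 4.5 mm/h.
Σ(I−φ)·Δt = d  ⇒  (12+4.4+4.5 − 3φ)·2 = 23.3
φ = (20.90 − 23.3/2) / 3 = 3.08 mm/h.

φ ≈ 3.08 mm/h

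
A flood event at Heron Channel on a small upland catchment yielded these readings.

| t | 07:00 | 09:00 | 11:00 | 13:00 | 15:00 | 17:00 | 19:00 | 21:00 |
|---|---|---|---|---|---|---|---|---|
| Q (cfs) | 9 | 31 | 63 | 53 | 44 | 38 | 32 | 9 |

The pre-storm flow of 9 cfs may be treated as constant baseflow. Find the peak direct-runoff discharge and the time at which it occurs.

Q_p = 54.0 cfs at t = 11:00

Subtracting baseflow gives direct-runoff ordinates: 0.0, 22.0, 54.0, 44.0, 35.0, 29.0, 23.0, 0.0 cfs.
The maximum is 54.0 cfs, occurring at the reading for t = 11:00.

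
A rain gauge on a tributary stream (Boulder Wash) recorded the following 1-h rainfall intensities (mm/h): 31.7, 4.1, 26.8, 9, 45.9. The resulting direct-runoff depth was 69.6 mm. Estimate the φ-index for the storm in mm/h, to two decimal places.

φ ≈ 11.60 mm/h

Only the 3 blocks with intensity above φ contribute runoff: 31.7, 26.8, 45.9 mm/h.
Σ(I−φ)·Δt = d  ⇒  (31.7+26.8+45.9 − 3φ)·1 = 69.6
φ = (104.4 − 69.6/1) / 3 = 11.60 mm/h.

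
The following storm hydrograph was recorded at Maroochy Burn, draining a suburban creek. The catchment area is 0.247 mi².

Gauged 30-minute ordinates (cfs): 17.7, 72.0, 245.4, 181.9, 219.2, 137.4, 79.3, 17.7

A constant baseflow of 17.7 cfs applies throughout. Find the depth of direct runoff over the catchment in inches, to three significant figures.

d ≈ 2.60 in

Direct runoff: 0.0, 54.3, 227.7, 164.2, 201.5, 119.7, 61.6, 0.0 cfs; ΣQ_DR = 829.0 cfs.
V = ΣQ_DR · Δt = 829.0 × 1800 s = 1.492 × 10^6 ft³.
Over A = 0.247 mi², depth = V / A = 2.60 in.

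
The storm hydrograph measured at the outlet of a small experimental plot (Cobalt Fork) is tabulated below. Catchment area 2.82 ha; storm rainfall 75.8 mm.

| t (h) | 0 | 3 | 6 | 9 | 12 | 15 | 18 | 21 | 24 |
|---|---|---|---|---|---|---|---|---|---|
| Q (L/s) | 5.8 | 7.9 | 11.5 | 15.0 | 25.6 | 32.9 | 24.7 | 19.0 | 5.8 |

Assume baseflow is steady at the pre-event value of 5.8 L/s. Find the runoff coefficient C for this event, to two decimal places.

C ≈ 0.49

ΣQ_DR = 96.00 L/s; V = ΣQ_DR·Δt = 1.037 × 10^6 L.
Runoff depth d = V / A = 36.77 mm.
C = d / P = 36.77 / 75.8 = 0.49.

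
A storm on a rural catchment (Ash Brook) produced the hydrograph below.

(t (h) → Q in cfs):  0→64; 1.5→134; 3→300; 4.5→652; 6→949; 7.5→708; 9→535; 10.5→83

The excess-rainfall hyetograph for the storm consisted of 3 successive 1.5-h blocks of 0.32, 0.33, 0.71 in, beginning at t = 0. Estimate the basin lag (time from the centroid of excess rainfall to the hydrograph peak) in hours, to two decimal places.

Centroid of excess rainfall: t_c = Σ P_i·t̄_i / ΣP_i = 2.6801 h (block centres at 0.75, 2.25, 3.75 h).
Hydrograph peak occurs at t = 6 h, so basin lag t_L = 6 − 2.6801 = 3.32 h.

t_L ≈ 3.32 h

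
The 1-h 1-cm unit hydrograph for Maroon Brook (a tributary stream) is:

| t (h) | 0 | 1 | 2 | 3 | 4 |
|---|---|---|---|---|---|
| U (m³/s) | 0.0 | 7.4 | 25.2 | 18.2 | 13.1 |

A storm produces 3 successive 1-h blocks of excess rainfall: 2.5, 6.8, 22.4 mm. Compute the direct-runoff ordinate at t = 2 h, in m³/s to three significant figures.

Q ≈ 11.3 m³/s

By discrete convolution, Q_j = Σ (P_i / 10 mm) · U_{j−i}.
At t = 2 h (j=2): Q = (2.5/10)·25.2 + (6.8/10)·7.4 + (22.4/10)·0.0 = 11.3 m³/s.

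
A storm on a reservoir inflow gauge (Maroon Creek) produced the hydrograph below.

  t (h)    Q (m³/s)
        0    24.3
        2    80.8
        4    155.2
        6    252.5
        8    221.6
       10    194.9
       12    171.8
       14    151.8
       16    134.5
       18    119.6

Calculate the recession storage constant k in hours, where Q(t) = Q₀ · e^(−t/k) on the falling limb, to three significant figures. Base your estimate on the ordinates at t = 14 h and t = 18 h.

k ≈ 16.8 h

On the falling limb, Q drops from 151.8 to 119.6 m³/s between t = 14 h and t = 18 h (Δt = 4 h).
k = −Δt / ln(Q₂/Q₁) = −4 / ln(119.6/151.8) = 16.8 h.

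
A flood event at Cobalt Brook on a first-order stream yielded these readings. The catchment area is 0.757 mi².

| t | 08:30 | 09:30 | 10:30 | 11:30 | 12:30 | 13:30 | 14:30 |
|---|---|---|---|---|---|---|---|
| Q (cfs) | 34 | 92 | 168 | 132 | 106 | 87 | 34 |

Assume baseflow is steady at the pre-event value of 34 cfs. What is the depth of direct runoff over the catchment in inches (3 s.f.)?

d ≈ 0.850 in

Direct runoff: 0.0, 58.0, 134.0, 98.0, 72.0, 53.0, 0.0 cfs; ΣQ_DR = 415.0 cfs.
V = ΣQ_DR · Δt = 415.0 × 3600 s = 1.494 × 10^6 ft³.
Over A = 0.757 mi², depth = V / A = 0.850 in.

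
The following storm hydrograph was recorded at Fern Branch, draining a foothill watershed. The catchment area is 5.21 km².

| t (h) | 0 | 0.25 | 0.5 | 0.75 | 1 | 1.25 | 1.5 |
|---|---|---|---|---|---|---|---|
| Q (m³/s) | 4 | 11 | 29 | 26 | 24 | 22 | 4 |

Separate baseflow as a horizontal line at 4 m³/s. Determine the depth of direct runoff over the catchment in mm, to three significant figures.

Direct runoff: 0.0, 7.0, 25.0, 22.0, 20.0, 18.0, 0.0 m³/s; ΣQ_DR = 92.00 m³/s.
V = ΣQ_DR · Δt = 92.00 × 900 s = 82800 m³.
Over A = 5.21 km², depth = V / A = 15.9 mm.

d ≈ 15.9 mm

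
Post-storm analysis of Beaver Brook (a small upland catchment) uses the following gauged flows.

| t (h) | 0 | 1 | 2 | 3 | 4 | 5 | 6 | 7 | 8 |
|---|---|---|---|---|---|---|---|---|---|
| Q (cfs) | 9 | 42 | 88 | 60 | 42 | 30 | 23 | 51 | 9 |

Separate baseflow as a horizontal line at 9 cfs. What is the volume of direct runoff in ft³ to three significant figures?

Direct-runoff ordinates (Q − Q_b): 0.0, 33.0, 79.0, 51.0, 33.0, 21.0, 14.0, 42.0, 0.0 cfs.
ΣQ_DR = 273.0 cfs.
With Δt = 1 h = 3600 s, V = ΣQ_DR · Δt = 273.0 × 3600 = 9.83 × 10^5 ft³.

V ≈ 9.83 × 10^5 ft³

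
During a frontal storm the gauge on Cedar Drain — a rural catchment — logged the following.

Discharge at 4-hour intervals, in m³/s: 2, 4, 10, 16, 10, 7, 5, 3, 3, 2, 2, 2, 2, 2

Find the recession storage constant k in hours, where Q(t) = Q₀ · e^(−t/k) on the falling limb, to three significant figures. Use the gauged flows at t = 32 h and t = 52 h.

k ≈ 49.3 h

On the falling limb, Q drops from 3 to 2 m³/s between t = 32 h and t = 52 h (Δt = 20 h).
k = −Δt / ln(Q₂/Q₁) = −20 / ln(2/3) = 49.3 h.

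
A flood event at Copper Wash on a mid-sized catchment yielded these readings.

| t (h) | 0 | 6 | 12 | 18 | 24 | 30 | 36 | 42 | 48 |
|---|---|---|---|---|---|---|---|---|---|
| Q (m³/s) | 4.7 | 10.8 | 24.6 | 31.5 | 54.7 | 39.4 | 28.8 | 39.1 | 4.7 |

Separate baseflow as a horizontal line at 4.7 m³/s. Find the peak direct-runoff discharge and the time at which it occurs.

Q_p = 50.0 m³/s at t = 24 h

Subtracting baseflow gives direct-runoff ordinates: 0.0, 6.1, 19.9, 26.8, 50.0, 34.7, 24.1, 34.4, 0.0 m³/s.
The maximum is 50.0 m³/s, occurring at the reading for t = 24 h.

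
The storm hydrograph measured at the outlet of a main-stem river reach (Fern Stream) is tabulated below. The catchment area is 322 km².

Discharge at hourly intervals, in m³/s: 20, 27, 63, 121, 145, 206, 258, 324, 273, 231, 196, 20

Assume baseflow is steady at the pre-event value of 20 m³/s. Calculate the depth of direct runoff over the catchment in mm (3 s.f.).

Direct runoff: 0.0, 7.0, 43.0, 101.0, 125.0, 186.0, 238.0, 304.0, 253.0, 211.0, 176.0, 0.0 m³/s; ΣQ_DR = 1644 m³/s.
V = ΣQ_DR · Δt = 1644 × 3600 s = 5.918 × 10^6 m³.
Over A = 322 km², depth = V / A = 18.4 mm.

d ≈ 18.4 mm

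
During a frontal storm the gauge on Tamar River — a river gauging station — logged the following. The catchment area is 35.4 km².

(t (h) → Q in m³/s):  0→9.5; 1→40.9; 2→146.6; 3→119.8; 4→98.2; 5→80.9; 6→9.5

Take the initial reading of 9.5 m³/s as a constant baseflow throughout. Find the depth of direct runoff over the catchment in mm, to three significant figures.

Direct runoff: 0.0, 31.4, 137.1, 110.3, 88.7, 71.4, 0.0 m³/s; ΣQ_DR = 438.9 m³/s.
V = ΣQ_DR · Δt = 438.9 × 3600 s = 1.580 × 10^6 m³.
Over A = 35.4 km², depth = V / A = 44.6 mm.

d ≈ 44.6 mm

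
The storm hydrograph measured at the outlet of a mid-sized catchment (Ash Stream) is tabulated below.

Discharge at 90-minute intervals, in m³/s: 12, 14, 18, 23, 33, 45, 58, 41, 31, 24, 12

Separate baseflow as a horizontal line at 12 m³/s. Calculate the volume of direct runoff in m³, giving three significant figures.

V ≈ 9.67 × 10^5 m³

Direct-runoff ordinates (Q − Q_b): 0.0, 2.0, 6.0, 11.0, 21.0, 33.0, 46.0, 29.0, 19.0, 12.0, 0.0 m³/s.
ΣQ_DR = 179.0 m³/s.
With Δt = 1.5 h = 5400 s, V = ΣQ_DR · Δt = 179.0 × 5400 = 9.67 × 10^5 m³.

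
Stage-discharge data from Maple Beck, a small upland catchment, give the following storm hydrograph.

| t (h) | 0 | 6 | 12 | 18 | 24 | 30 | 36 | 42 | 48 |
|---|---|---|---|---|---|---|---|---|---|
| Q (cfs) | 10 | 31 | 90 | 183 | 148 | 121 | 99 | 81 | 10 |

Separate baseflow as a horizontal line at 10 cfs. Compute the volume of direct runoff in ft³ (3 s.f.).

Direct-runoff ordinates (Q − Q_b): 0.0, 21.0, 80.0, 173.0, 138.0, 111.0, 89.0, 71.0, 0.0 cfs.
ΣQ_DR = 683.0 cfs.
With Δt = 6 h = 21600 s, V = ΣQ_DR · Δt = 683.0 × 21600 = 1.48 × 10^7 ft³.

V ≈ 1.48 × 10^7 ft³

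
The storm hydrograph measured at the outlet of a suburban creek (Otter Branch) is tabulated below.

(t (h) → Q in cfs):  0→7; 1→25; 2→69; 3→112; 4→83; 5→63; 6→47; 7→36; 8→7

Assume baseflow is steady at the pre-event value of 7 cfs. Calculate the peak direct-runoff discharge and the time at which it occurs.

Q_p = 105.0 cfs at t = 3 h

Subtracting baseflow gives direct-runoff ordinates: 0.0, 18.0, 62.0, 105.0, 76.0, 56.0, 40.0, 29.0, 0.0 cfs.
The maximum is 105.0 cfs, occurring at the reading for t = 3 h.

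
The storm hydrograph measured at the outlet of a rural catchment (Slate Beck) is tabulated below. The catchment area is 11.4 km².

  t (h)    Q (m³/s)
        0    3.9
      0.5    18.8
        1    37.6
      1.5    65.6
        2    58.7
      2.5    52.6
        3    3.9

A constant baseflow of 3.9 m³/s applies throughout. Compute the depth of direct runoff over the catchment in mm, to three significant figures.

Direct runoff: 0.0, 14.9, 33.7, 61.7, 54.8, 48.7, 0.0 m³/s; ΣQ_DR = 213.8 m³/s.
V = ΣQ_DR · Δt = 213.8 × 1800 s = 3.848 × 10^5 m³.
Over A = 11.4 km², depth = V / A = 33.8 mm.

d ≈ 33.8 mm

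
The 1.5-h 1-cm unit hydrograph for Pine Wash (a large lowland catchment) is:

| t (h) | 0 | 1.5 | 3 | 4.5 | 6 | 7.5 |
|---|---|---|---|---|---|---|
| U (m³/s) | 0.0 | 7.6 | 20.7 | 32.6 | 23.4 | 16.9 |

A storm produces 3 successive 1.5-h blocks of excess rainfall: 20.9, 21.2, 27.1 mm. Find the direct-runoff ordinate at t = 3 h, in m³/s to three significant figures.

By discrete convolution, Q_j = Σ (P_i / 10 mm) · U_{j−i}.
At t = 3 h (j=2): Q = (20.9/10)·20.7 + (21.2/10)·7.6 + (27.1/10)·0.0 = 59.4 m³/s.

Q ≈ 59.4 m³/s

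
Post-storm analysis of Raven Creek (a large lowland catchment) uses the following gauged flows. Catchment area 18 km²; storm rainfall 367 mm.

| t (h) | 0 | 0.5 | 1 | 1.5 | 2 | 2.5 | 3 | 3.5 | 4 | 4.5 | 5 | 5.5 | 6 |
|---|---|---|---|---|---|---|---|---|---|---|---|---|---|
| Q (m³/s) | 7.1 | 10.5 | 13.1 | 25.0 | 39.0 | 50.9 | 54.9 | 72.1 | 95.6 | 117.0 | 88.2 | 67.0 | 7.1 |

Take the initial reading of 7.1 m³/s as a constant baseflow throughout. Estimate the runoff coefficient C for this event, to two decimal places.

ΣQ_DR = 555.2 m³/s; V = ΣQ_DR·Δt = 9.994 × 10^5 m³.
Runoff depth d = V / A = 55.52 mm.
C = d / P = 55.52 / 367 = 0.15.

C ≈ 0.15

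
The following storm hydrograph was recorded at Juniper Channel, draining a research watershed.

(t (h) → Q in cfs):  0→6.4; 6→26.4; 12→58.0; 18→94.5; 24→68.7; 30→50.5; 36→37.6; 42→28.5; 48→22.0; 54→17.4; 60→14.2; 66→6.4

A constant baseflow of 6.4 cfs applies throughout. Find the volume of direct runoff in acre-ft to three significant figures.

V ≈ 175 acre-ft

Direct-runoff ordinates (Q − Q_b): 0.0, 20.0, 51.6, 88.1, 62.3, 44.1, 31.2, 22.1, 15.6, 11.0, 7.8, 0.0 cfs.
ΣQ_DR = 353.8 cfs.
With Δt = 6 h = 21600 s, V = ΣQ_DR · Δt = 353.8 × 21600 = 7.64 × 10^6 ft³ = 175 acre-ft.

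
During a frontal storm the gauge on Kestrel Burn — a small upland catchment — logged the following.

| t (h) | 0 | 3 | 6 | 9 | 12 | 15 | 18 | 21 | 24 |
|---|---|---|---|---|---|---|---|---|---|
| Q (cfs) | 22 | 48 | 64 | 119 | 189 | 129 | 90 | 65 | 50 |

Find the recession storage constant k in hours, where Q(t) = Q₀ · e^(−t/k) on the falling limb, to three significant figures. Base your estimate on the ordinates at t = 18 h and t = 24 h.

k ≈ 10.2 h

On the falling limb, Q drops from 90 to 50 cfs between t = 18 h and t = 24 h (Δt = 6 h).
k = −Δt / ln(Q₂/Q₁) = −6 / ln(50/90) = 10.2 h.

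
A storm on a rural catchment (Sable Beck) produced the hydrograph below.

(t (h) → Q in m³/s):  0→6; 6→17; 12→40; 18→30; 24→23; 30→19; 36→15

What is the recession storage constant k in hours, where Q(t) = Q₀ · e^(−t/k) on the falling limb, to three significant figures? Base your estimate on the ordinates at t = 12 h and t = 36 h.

k ≈ 24.5 h

On the falling limb, Q drops from 40 to 15 m³/s between t = 12 h and t = 36 h (Δt = 24 h).
k = −Δt / ln(Q₂/Q₁) = −24 / ln(15/40) = 24.5 h.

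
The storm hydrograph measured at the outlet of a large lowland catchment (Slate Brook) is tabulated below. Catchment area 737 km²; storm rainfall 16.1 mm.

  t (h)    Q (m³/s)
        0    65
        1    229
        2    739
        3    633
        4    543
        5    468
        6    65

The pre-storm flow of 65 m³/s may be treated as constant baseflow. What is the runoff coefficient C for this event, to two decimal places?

ΣQ_DR = 2287 m³/s; V = ΣQ_DR·Δt = 8.233 × 10^6 m³.
Runoff depth d = V / A = 11.17 mm.
C = d / P = 11.17 / 16.1 = 0.69.

C ≈ 0.69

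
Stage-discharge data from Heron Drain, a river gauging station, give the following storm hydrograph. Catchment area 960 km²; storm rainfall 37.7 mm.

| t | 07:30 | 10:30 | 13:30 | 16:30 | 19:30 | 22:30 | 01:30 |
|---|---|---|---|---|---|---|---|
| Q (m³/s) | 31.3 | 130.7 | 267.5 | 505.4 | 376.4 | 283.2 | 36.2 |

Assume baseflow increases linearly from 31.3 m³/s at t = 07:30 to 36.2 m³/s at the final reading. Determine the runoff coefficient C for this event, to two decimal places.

C ≈ 0.42

ΣQ_DR = 1394 m³/s; V = ΣQ_DR·Δt = 1.506 × 10^7 m³.
Runoff depth d = V / A = 15.69 mm.
C = d / P = 15.69 / 37.7 = 0.42.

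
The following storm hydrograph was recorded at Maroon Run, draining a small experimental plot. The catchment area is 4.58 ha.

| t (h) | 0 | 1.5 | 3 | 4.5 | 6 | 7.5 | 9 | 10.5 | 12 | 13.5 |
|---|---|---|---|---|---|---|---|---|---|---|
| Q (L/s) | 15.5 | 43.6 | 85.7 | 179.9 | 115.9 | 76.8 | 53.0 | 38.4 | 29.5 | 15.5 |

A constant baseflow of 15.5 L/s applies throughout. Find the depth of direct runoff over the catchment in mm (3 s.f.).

d ≈ 58.8 mm

Direct runoff: 0.0, 28.1, 70.2, 164.4, 100.4, 61.3, 37.5, 22.9, 14.0, 0.0 L/s; ΣQ_DR = 498.8 L/s.
V = ΣQ_DR · Δt = 498.8 × 5400 s = 2.694 × 10^6 L.
Over A = 4.58 ha, depth = V / A = 58.8 mm.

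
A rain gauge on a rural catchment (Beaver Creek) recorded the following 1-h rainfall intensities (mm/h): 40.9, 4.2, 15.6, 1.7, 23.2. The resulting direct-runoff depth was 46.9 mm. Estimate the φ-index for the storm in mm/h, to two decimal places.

φ ≈ 10.93 mm/h

Only the 3 blocks with intensity above φ contribute runoff: 40.9, 15.6, 23.2 mm/h.
Σ(I−φ)·Δt = d  ⇒  (40.9+15.6+23.2 − 3φ)·1 = 46.9
φ = (79.70 − 46.9/1) / 3 = 10.93 mm/h.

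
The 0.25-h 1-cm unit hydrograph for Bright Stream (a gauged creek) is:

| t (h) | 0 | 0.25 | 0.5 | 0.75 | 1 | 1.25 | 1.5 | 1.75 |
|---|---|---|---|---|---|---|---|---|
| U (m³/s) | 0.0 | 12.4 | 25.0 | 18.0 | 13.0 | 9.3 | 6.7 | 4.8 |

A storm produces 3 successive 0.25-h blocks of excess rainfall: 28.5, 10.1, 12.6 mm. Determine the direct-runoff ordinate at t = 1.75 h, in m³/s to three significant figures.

Q ≈ 32.2 m³/s

By discrete convolution, Q_j = Σ (P_i / 10 mm) · U_{j−i}.
At t = 1.75 h (j=7): Q = (28.5/10)·4.8 + (10.1/10)·6.7 + (12.6/10)·9.3 = 32.2 m³/s.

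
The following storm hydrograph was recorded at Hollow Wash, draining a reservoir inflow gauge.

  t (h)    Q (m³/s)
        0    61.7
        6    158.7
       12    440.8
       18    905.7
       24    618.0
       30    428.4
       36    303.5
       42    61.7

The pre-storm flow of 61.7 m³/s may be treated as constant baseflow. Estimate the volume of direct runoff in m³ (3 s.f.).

V ≈ 5.37 × 10^7 m³

Direct-runoff ordinates (Q − Q_b): 0.0, 97.0, 379.1, 844.0, 556.3, 366.7, 241.8, 0.0 m³/s.
ΣQ_DR = 2485 m³/s.
With Δt = 6 h = 21600 s, V = ΣQ_DR · Δt = 2485 × 21600 = 5.37 × 10^7 m³.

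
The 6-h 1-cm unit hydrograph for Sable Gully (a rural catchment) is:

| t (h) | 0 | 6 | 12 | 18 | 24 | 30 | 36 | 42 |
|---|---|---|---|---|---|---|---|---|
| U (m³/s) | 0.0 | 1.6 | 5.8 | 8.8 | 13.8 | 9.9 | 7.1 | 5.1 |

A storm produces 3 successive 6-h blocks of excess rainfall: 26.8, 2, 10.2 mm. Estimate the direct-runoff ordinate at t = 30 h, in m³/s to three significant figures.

Q ≈ 38.3 m³/s

By discrete convolution, Q_j = Σ (P_i / 10 mm) · U_{j−i}.
At t = 30 h (j=5): Q = (26.8/10)·9.9 + (2/10)·13.8 + (10.2/10)·8.8 = 38.3 m³/s.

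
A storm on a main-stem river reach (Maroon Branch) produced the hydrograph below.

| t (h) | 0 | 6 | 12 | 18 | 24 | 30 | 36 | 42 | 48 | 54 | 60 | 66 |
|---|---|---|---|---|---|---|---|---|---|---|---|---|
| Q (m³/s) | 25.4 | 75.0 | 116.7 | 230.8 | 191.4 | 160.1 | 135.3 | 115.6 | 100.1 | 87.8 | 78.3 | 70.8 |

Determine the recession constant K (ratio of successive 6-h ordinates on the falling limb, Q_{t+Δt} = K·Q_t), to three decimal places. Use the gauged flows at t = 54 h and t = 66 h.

K ≈ 0.898

Using the recession-limb readings at t = 54 h and t = 66 h: Q falls from 87.8 to 70.8 m³/s over 2 intervals.
K = (Q₂/Q₁)^(1/2) = (70.8/87.8)^(1/2) = 0.898.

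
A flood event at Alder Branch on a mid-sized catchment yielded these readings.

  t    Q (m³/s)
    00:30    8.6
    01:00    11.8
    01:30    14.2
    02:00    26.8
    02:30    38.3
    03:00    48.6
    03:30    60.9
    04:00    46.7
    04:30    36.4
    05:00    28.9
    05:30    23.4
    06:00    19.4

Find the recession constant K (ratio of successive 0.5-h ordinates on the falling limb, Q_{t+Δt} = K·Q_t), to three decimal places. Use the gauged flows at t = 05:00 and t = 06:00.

K ≈ 0.819

Using the recession-limb readings at t = 05:00 and t = 06:00: Q falls from 28.9 to 19.4 m³/s over 2 intervals.
K = (Q₂/Q₁)^(1/2) = (19.4/28.9)^(1/2) = 0.819.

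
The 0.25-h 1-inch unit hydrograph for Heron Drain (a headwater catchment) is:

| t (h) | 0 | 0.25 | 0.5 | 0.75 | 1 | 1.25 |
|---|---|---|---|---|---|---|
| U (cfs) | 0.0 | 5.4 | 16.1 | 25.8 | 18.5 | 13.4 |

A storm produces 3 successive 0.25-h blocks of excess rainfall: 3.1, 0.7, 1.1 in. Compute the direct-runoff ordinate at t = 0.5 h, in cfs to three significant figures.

Q ≈ 53.7 cfs

By discrete convolution, Q_j = Σ (P_i / 1 in) · U_{j−i}.
At t = 0.5 h (j=2): Q = (3.1/1)·16.1 + (0.7/1)·5.4 + (1.1/1)·0.0 = 53.7 cfs.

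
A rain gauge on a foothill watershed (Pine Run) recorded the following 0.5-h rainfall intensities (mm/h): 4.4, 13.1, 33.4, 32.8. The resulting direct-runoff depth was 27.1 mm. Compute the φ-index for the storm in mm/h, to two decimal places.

Only the 3 blocks with intensity above φ contribute runoff: 13.1, 33.4, 32.8 mm/h.
Σ(I−φ)·Δt = d  ⇒  (13.1+33.4+32.8 − 3φ)·0.5 = 27.1
φ = (79.30 − 27.1/0.5) / 3 = 8.37 mm/h.

φ ≈ 8.37 mm/h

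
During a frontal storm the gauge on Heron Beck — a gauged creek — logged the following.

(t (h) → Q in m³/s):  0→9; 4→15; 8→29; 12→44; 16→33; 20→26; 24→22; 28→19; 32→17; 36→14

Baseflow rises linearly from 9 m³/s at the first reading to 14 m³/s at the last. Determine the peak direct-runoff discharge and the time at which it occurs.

Subtracting baseflow gives direct-runoff ordinates: 0.00, 5.44, 18.89, 33.33, 21.78, 14.22, 9.67, 6.11, 3.56, 0.00 m³/s.
The maximum is 33.33 m³/s, occurring at the reading for t = 12 h.

Q_p = 33.33 m³/s at t = 12 h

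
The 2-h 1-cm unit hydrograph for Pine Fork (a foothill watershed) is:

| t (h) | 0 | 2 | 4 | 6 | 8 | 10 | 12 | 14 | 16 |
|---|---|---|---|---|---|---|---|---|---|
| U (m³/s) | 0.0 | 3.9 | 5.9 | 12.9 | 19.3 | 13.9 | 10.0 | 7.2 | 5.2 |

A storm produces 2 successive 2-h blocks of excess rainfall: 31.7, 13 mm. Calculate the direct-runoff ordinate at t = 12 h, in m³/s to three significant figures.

By discrete convolution, Q_j = Σ (P_i / 10 mm) · U_{j−i}.
At t = 12 h (j=6): Q = (31.7/10)·10.0 + (13/10)·13.9 = 49.8 m³/s.

Q ≈ 49.8 m³/s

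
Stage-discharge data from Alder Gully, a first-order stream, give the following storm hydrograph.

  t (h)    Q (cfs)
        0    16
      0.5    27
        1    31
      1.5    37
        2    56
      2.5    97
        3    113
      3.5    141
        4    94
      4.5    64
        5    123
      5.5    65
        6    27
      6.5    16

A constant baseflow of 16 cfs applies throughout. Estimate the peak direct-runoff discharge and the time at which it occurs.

Subtracting baseflow gives direct-runoff ordinates: 0.0, 11.0, 15.0, 21.0, 40.0, 81.0, 97.0, 125.0, 78.0, 48.0, 107.0, 49.0, 11.0, 0.0 cfs.
The maximum is 125.0 cfs, occurring at the reading for t = 3.5 h.

Q_p = 125.0 cfs at t = 3.5 h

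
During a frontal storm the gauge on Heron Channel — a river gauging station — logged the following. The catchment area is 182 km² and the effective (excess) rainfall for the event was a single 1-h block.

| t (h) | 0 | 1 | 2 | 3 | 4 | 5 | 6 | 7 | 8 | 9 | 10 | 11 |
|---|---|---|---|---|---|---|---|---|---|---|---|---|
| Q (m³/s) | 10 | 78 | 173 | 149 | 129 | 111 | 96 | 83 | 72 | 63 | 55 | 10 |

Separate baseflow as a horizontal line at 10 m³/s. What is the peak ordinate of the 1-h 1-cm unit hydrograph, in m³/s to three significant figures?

Direct runoff: 0.0, 68.0, 163.0, 139.0, 119.0, 101.0, 86.0, 73.0, 62.0, 53.0, 45.0, 0.0 m³/s; ΣQ_DR = 909.0 m³/s, peak = 163.0 m³/s.
Runoff depth d = ΣQ_DR·Δt / A = 909.0 × 3600 / (182 km²) = 17.98 mm.
The 1-cm UH is the DRH scaled by (10 mm)/d, so U_p = 163.0 × 10/17.98 = 90.7 m³/s.

U_p ≈ 90.7 m³/s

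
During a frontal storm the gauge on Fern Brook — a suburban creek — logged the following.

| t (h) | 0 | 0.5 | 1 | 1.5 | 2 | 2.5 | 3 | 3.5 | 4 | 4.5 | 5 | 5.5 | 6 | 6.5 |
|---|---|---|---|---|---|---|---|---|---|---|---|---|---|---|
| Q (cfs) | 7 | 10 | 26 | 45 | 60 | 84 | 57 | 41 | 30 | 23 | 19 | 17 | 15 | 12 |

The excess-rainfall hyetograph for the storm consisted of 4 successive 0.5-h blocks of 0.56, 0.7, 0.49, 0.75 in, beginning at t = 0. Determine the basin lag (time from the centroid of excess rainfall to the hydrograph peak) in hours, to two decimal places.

t_L ≈ 1.46 h

Centroid of excess rainfall: t_c = Σ P_i·t̄_i / ΣP_i = 1.0360 h (block centres at 0.25, 0.75, 1.25, 1.75 h).
Hydrograph peak occurs at t = 2.5 h, so basin lag t_L = 2.5 − 1.0360 = 1.46 h.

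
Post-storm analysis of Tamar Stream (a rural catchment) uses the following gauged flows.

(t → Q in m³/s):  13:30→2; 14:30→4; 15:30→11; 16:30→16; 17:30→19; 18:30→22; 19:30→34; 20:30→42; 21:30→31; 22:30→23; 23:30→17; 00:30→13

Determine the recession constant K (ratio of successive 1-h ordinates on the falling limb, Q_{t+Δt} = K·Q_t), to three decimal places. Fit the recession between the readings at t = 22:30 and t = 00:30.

K ≈ 0.752

Using the recession-limb readings at t = 22:30 and t = 00:30: Q falls from 23 to 13 m³/s over 2 intervals.
K = (Q₂/Q₁)^(1/2) = (13/23)^(1/2) = 0.752.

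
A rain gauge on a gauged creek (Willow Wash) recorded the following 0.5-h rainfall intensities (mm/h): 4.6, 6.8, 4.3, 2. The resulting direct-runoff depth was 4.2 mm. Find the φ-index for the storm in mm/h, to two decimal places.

Only the 3 blocks with intensity above φ contribute runoff: 4.6, 6.8, 4.3 mm/h.
Σ(I−φ)·Δt = d  ⇒  (4.6+6.8+4.3 − 3φ)·0.5 = 4.2
φ = (15.70 − 4.2/0.5) / 3 = 2.43 mm/h.

φ ≈ 2.43 mm/h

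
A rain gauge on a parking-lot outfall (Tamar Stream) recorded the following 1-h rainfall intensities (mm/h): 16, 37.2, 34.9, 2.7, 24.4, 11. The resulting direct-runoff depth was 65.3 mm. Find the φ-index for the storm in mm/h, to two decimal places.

φ ≈ 11.80 mm/h

Only the 4 blocks with intensity above φ contribute runoff: 16, 37.2, 34.9, 24.4 mm/h.
Σ(I−φ)·Δt = d  ⇒  (16+37.2+34.9+24.4 − 4φ)·1 = 65.3
φ = (112.5 − 65.3/1) / 4 = 11.80 mm/h.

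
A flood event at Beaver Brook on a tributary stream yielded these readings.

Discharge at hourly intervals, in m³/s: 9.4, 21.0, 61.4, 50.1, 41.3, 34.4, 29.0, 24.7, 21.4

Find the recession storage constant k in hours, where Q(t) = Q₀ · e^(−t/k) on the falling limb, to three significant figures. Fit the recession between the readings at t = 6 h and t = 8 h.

k ≈ 6.58 h

On the falling limb, Q drops from 29.0 to 21.4 m³/s between t = 6 h and t = 8 h (Δt = 2 h).
k = −Δt / ln(Q₂/Q₁) = −2 / ln(21.4/29.0) = 6.58 h.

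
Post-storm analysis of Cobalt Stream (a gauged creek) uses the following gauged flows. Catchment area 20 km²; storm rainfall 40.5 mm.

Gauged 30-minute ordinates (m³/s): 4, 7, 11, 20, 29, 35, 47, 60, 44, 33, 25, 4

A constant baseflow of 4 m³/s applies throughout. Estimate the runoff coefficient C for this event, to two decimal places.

C ≈ 0.60

ΣQ_DR = 271.0 m³/s; V = ΣQ_DR·Δt = 4.878 × 10^5 m³.
Runoff depth d = V / A = 24.39 mm.
C = d / P = 24.39 / 40.5 = 0.60.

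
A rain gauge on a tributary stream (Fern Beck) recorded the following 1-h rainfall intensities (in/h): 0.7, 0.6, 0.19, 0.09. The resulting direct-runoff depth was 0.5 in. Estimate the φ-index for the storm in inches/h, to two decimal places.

Only the 2 blocks with intensity above φ contribute runoff: 0.7, 0.6 in/h.
Σ(I−φ)·Δt = d  ⇒  (0.7+0.6 − 2φ)·1 = 0.5
φ = (1.300 − 0.5/1) / 2 = 0.40 in/h.

φ ≈ 0.40 in/h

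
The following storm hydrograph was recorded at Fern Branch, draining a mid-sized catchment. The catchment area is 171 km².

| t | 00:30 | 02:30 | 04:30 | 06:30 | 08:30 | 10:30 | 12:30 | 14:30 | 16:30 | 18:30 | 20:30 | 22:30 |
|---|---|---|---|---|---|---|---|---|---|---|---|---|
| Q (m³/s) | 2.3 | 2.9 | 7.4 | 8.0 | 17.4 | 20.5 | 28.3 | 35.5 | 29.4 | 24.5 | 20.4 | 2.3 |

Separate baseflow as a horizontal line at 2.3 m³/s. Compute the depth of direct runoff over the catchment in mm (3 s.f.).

d ≈ 7.21 mm

Direct runoff: 0.0, 0.6, 5.1, 5.7, 15.1, 18.2, 26.0, 33.2, 27.1, 22.2, 18.1, 0.0 m³/s; ΣQ_DR = 171.3 m³/s.
V = ΣQ_DR · Δt = 171.3 × 7200 s = 1.233 × 10^6 m³.
Over A = 171 km², depth = V / A = 7.21 mm.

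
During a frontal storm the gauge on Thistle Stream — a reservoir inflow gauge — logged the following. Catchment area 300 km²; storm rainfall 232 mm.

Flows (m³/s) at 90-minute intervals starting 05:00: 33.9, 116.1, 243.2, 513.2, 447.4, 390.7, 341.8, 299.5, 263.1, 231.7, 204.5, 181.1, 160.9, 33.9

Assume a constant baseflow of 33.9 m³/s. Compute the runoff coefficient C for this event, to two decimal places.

ΣQ_DR = 2986 m³/s; V = ΣQ_DR·Δt = 1.613 × 10^7 m³.
Runoff depth d = V / A = 53.76 mm.
C = d / P = 53.76 / 232 = 0.23.

C ≈ 0.23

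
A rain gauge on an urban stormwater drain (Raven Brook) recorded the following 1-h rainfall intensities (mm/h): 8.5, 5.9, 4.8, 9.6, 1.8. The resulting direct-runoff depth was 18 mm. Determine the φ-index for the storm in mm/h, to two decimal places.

Only the 4 blocks with intensity above φ contribute runoff: 8.5, 5.9, 4.8, 9.6 mm/h.
Σ(I−φ)·Δt = d  ⇒  (8.5+5.9+4.8+9.6 − 4φ)·1 = 18
φ = (28.80 − 18/1) / 4 = 2.70 mm/h.

φ ≈ 2.70 mm/h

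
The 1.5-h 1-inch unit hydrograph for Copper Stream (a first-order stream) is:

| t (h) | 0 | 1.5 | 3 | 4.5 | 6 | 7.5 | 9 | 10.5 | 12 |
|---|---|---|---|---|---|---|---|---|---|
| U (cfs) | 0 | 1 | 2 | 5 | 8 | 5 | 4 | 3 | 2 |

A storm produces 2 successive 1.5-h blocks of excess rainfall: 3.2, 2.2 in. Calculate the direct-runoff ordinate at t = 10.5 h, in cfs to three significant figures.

By discrete convolution, Q_j = Σ (P_i / 1 in) · U_{j−i}.
At t = 10.5 h (j=7): Q = (3.2/1)·3 + (2.2/1)·4 = 18.4 cfs.

Q ≈ 18.4 cfs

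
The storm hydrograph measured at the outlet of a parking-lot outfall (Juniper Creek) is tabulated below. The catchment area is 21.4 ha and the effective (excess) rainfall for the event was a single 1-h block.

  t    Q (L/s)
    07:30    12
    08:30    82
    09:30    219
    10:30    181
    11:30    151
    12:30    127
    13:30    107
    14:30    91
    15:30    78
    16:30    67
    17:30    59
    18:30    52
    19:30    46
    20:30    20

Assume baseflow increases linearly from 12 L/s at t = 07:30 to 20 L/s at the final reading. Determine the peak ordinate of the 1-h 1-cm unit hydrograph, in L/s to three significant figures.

U_p ≈ 115 L/s

Direct runoff: 0.00, 69.38, 205.77, 167.15, 136.54, 111.92, 91.31, 74.69, 61.08, 49.46, 40.85, 33.23, 26.62, 0.00 L/s; ΣQ_DR = 1068 L/s, peak = 205.77 L/s.
Runoff depth d = ΣQ_DR·Δt / A = 1068 × 3600 / (21.4 ha) = 17.97 mm.
The 1-cm UH is the DRH scaled by (10 mm)/d, so U_p = 205.77 × 10/17.97 = 115 L/s.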